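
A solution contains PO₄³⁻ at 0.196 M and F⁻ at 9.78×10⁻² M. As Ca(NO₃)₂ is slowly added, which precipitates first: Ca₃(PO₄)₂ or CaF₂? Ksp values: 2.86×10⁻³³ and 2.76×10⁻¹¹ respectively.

Ca₃(PO₄)₂

Each salt precipitates once Q = Ksp for that salt.
For Ca₃(PO₄)₂: [Ca²⁺] = (Ksp/[PO₄³⁻]^2)^(1/3) = 4.21×10⁻¹¹ M
For CaF₂: [Ca²⁺] = (Ksp/[F⁻]^2) = 2.89×10⁻⁹ M
The smaller threshold [Ca²⁺] is reached first, so Ca₃(PO₄)₂ precipitates first.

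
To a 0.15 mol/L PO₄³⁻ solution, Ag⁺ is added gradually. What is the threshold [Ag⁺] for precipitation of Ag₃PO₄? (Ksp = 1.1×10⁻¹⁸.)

A salt starts to precipitate once the ion product Q reaches its Ksp.
Ag₃PO₄(s) ⇌ 3 Ag⁺(aq) + PO₄³⁻(aq)
Ksp = [Ag⁺]^3[PO₄³⁻] = [Ag⁺]^3(0.15)
[Ag⁺]^3 = 1.1×10⁻¹⁸ / (0.15) = 7.3×10⁻¹⁸
[Ag⁺] = 1.9×10⁻⁶ mol/L

1.9×10⁻⁶ M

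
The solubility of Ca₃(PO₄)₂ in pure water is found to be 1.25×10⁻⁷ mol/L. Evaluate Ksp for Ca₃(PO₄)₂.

Ksp = 3.30×10⁻³³

Ca₃(PO₄)₂(s) ⇌ 3 Ca²⁺(aq) + 2 PO₄³⁻(aq)
Let s be the molar solubility. Then [Ca²⁺] = 3s and [PO₄³⁻] = 2s.
Ksp = [Ca²⁺]^3[PO₄³⁻]^2 = (3s)^3 · (2s)^2 = 108s^5
Ksp = 108 × (1.25×10⁻⁷)^5 = 3.30×10⁻³³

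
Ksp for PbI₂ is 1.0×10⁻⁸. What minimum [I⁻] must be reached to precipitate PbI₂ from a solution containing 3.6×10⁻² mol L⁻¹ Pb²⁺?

5.3×10⁻⁴ M

Precipitation begins when Q = Ksp.
PbI₂(s) ⇌ Pb²⁺(aq) + 2 I⁻(aq)
Ksp = [Pb²⁺][I⁻]^2 = [I⁻]^2(3.6×10⁻²)
[I⁻]^2 = 1.0×10⁻⁸ / (3.6×10⁻²) = 2.8×10⁻⁷
[I⁻] = 5.3×10⁻⁴ mol L⁻¹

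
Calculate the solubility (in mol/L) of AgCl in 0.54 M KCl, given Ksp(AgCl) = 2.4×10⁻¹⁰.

4.4×10⁻¹⁰ M

AgCl(s) ⇌ Ag⁺(aq) + Cl⁻(aq)
With Cl⁻ already at 0.54 M and s small, take [Cl⁻] ≈ 0.54 M and [Ag⁺] = s.
Ksp = [Ag⁺][Cl⁻] = s(0.54)
s = 2.4×10⁻¹⁰ / (0.54) = 4.4×10⁻¹⁰
s = 4.4×10⁻¹⁰ M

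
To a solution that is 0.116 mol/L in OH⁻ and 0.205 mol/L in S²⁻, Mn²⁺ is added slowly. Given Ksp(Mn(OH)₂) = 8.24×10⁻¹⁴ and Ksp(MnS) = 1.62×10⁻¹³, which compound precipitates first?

Each salt precipitates once Q = Ksp for that salt.
For Mn(OH)₂: [Mn²⁺] = (Ksp/[OH⁻]^2) = 6.12×10⁻¹² mol/L
For MnS: [Mn²⁺] = (Ksp/[S²⁻]) = 7.90×10⁻¹³ mol/L
MnS requires the lower [Mn²⁺], so it precipitates first.

MnS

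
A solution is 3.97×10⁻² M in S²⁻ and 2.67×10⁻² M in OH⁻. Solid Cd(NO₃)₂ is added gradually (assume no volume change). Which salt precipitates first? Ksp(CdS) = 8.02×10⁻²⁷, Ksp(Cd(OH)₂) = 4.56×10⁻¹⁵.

A salt starts to precipitate once the ion product Q reaches its Ksp.
For CdS: [Cd²⁺] = (Ksp/[S²⁻]) = 2.02×10⁻²⁵ M
For Cd(OH)₂: [Cd²⁺] = (Ksp/[OH⁻]^2) = 6.40×10⁻¹² M
The smaller threshold [Cd²⁺] is reached first, so CdS precipitates first.

CdS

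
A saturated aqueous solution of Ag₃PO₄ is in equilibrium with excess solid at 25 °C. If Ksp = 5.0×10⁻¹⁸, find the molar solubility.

Ag₃PO₄(s) ⇌ 3 Ag⁺(aq) + PO₄³⁻(aq)
If s mol/L of Ag₃PO₄ dissolves, [Ag⁺] = 3s and [PO₄³⁻] = s.
Ksp = [Ag⁺]^3[PO₄³⁻] = (3s)^3 · s = 27s^4
27s^4 = 5.0×10⁻¹⁸  ⇒  s^4 = 1.9×10⁻¹⁹
Taking the 4th root, s = 2.1×10⁻⁵ mol L⁻¹.

2.1×10⁻⁵ M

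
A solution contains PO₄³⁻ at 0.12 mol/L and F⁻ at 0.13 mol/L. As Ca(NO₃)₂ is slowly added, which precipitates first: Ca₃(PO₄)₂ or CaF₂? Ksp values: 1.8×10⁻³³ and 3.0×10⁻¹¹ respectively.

Ca₃(PO₄)₂

Precipitation begins when Q = Ksp.
For Ca₃(PO₄)₂: [Ca²⁺] = (Ksp/[PO₄³⁻]^2)^(1/3) = 5.0×10⁻¹¹ mol/L
For CaF₂: [Ca²⁺] = (Ksp/[F⁻]^2) = 1.8×10⁻⁹ mol/L
Ca₃(PO₄)₂ requires the lower [Ca²⁺], so it precipitates first.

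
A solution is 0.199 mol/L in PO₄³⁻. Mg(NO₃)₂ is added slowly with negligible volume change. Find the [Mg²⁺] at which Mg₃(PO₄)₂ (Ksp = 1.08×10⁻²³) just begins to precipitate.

A salt starts to precipitate once the ion product Q reaches its Ksp.
Mg₃(PO₄)₂(s) ⇌ 3 Mg²⁺(aq) + 2 PO₄³⁻(aq)
Ksp = [Mg²⁺]^3[PO₄³⁻]^2 = [Mg²⁺]^3(0.199)^2
[Mg²⁺]^3 = 1.08×10⁻²³ / (0.199)^2 = 2.73×10⁻²²
[Mg²⁺] = 6.48×10⁻⁸ mol/L

6.48×10⁻⁸ M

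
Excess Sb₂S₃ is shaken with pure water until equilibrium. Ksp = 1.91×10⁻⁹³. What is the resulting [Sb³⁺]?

2.24×10⁻¹⁹ M

Sb₂S₃(s) ⇌ 2 Sb³⁺(aq) + 3 S²⁻(aq)
Let s be the molar solubility. Then [Sb³⁺] = 2s and [S²⁻] = 3s.
Ksp = [Sb³⁺]^2[S²⁻]^3 = (2s)^2 · (3s)^3 = 108s^5 = 1.91×10⁻⁹³
s = 1.12×10⁻¹⁹ M
[Sb³⁺] = 2s = 2.24×10⁻¹⁹ M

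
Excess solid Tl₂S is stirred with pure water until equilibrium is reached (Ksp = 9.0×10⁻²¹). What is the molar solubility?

1.3×10⁻⁷ M

Tl₂S(s) ⇌ 2 Tl⁺(aq) + S²⁻(aq)
If s mol/L of Tl₂S dissolves, [Tl⁺] = 2s and [S²⁻] = s.
Ksp = [Tl⁺]^2[S²⁻] = (2s)^2 · s = 4s^3
4s^3 = 9.0×10⁻²¹  ⇒  s^3 = 2.3×10⁻²¹
Taking the 3rd root, s = 1.3×10⁻⁷ mol/L.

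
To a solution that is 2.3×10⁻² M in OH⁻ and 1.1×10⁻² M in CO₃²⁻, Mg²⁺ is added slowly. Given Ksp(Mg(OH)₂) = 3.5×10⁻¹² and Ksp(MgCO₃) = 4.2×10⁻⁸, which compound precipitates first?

The threshold for precipitation is Q = Ksp.
For Mg(OH)₂: [Mg²⁺] = (Ksp/[OH⁻]^2) = 6.6×10⁻⁹ M
For MgCO₃: [Mg²⁺] = (Ksp/[CO₃²⁻]) = 3.8×10⁻⁶ M
Since Mg(OH)₂ needs less Mg²⁺ to reach saturation, it precipitates first.

Mg(OH)₂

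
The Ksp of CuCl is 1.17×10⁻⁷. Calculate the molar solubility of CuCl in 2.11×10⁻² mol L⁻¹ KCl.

CuCl(s) ⇌ Cu⁺(aq) + Cl⁻(aq)
The solution already contains Cl⁻ at 2.11×10⁻² mol L⁻¹. Let s be the molar solubility of CuCl.
[Cl⁻] ≈ 2.11×10⁻² mol L⁻¹ (common ion dominates); [Cu⁺] = s.
Ksp = [Cu⁺][Cl⁻] = s(2.11×10⁻²)
s = 1.17×10⁻⁷ / (2.11×10⁻²) = 5.55×10⁻⁶
s = 5.55×10⁻⁶ mol L⁻¹

5.55×10⁻⁶ M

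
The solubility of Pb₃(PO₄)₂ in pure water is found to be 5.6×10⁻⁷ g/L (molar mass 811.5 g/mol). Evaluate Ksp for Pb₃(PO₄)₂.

s = (5.6×10⁻⁷ g L⁻¹)/(811.5 g mol⁻¹) = 6.901×10⁻¹⁰ M
Pb₃(PO₄)₂(s) ⇌ 3 Pb²⁺(aq) + 2 PO₄³⁻(aq)
If s mol/L of Pb₃(PO₄)₂ dissolves, [Pb²⁺] = 3s and [PO₄³⁻] = 2s.
Ksp = [Pb²⁺]^3[PO₄³⁻]^2 = (3s)^3 · (2s)^2 = 108s^5
Ksp = 108 × (6.901×10⁻¹⁰)^5 = 1.7×10⁻⁴⁴

Ksp = 1.7×10⁻⁴⁴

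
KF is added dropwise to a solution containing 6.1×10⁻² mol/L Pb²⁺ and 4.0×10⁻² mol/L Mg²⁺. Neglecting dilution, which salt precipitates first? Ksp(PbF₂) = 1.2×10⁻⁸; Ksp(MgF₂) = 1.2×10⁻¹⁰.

Precipitation of each salt begins when its ion product equals Ksp.
For PbF₂: [F⁻] = (Ksp/[Pb²⁺])^(1/2) = 4.4×10⁻⁴ mol/L
For MgF₂: [F⁻] = (Ksp/[Mg²⁺])^(1/2) = 5.5×10⁻⁵ mol/L
The smaller threshold [F⁻] is reached first, so MgF₂ precipitates first.

MgF₂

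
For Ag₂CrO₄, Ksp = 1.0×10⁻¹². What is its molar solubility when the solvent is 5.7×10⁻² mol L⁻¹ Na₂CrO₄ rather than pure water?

Ag₂CrO₄(s) ⇌ 2 Ag⁺(aq) + CrO₄²⁻(aq)
CrO₄²⁻ is already present at 5.7×10⁻² mol L⁻¹. If s mol/L of Ag₂CrO₄ dissolves, [Ag⁺] = 2s while [CrO₄²⁻] ≈ 5.7×10⁻² mol L⁻¹.
Ksp = [Ag⁺]^2[CrO₄²⁻] = (2s)^2(5.7×10⁻²)
(2s)^2 = 1.0×10⁻¹² / (5.7×10⁻²) = 1.8×10⁻¹¹
s = 2.1×10⁻⁶ mol L⁻¹

2.1×10⁻⁶ M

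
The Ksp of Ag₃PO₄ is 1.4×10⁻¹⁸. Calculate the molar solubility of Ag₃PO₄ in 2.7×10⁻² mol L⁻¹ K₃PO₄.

1.2×10⁻⁶ M

Ag₃PO₄(s) ⇌ 3 Ag⁺(aq) + PO₄³⁻(aq)
PO₄³⁻ is already present at 2.7×10⁻² mol L⁻¹. If s mol/L of Ag₃PO₄ dissolves, [Ag⁺] = 3s while [PO₄³⁻] ≈ 2.7×10⁻² mol L⁻¹.
Ksp = [Ag⁺]^3[PO₄³⁻] = (3s)^3(2.7×10⁻²)
(3s)^3 = 1.4×10⁻¹⁸ / (2.7×10⁻²) = 5.2×10⁻¹⁷
s = 1.2×10⁻⁶ mol L⁻¹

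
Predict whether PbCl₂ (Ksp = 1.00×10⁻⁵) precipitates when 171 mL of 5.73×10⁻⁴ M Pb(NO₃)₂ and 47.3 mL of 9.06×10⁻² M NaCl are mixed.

No

After mixing, V = 171 mL + 47.3 mL = 218.3 mL.
[Pb²⁺] = (5.73×10⁻⁴)(171)/218.3 = 4.49×10⁻⁴ M
[Cl⁻] = (9.06×10⁻²)(47.3)/218.3 = 1.96×10⁻² M
Q = [Pb²⁺][Cl⁻]^2 = 1.73×10⁻⁷
Q < Ksp (1.73×10⁻⁷ vs 1.00×10⁻⁵); the solution remains unsaturated and no precipitate forms.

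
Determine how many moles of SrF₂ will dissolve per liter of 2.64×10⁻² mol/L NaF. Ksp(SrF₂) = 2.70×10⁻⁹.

3.87×10⁻⁶ M

SrF₂(s) ⇌ Sr²⁺(aq) + 2 F⁻(aq)
With F⁻ already at 2.64×10⁻² mol/L and s small, take [F⁻] ≈ 2.64×10⁻² mol/L and [Sr²⁺] = s.
Ksp = [Sr²⁺][F⁻]^2 = s(2.64×10⁻²)^2
s = 2.70×10⁻⁹ / (2.64×10⁻²)^2 = 3.87×10⁻⁶
s = 3.87×10⁻⁶ mol/L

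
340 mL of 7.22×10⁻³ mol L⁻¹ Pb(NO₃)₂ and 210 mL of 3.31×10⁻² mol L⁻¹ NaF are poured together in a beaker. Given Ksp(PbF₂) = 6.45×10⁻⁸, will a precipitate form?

Yes

After mixing, V = 340 mL + 210 mL = 550 mL.
[Pb²⁺] = (7.22×10⁻³)(340)/550 = 4.46×10⁻³ mol L⁻¹
[F⁻] = (3.31×10⁻²)(210)/550 = 1.26×10⁻² mol L⁻¹
Q = [Pb²⁺][F⁻]^2 = 7.13×10⁻⁷
Q = 7.13×10⁻⁷ > Ksp = 6.45×10⁻⁸, so the solution is supersaturated and PbF₂ precipitates.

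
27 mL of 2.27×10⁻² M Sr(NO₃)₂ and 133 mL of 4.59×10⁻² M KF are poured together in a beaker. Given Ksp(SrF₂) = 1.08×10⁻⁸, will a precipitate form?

Yes

The combined volume is 160 mL.
[Sr²⁺] = (2.27×10⁻²)(27)/160 = 3.83×10⁻³ M
[F⁻] = (4.59×10⁻²)(133)/160 = 3.82×10⁻² M
Q = [Sr²⁺][F⁻]^2 = 5.58×10⁻⁶
Since Q (5.58×10⁻⁶) exceeds Ksp (1.08×10⁻⁸), SrF₂ will precipitate.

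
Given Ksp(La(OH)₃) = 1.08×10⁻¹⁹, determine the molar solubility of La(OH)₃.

7.95×10⁻⁶ M

La(OH)₃(s) ⇌ La³⁺(aq) + 3 OH⁻(aq)
Call the molar solubility s, so that [La³⁺] = s and [OH⁻] = 3s.
Ksp = [La³⁺][OH⁻]^3 = s · (3s)^3 = 27s^4
27s^4 = 1.08×10⁻¹⁹  ⇒  s^4 = 4.00×10⁻²¹
s = 7.95×10⁻⁶ M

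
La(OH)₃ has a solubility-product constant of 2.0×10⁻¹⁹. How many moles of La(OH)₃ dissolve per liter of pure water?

9.3×10⁻⁶ M

La(OH)₃(s) ⇌ La³⁺(aq) + 3 OH⁻(aq)
For each mole of La(OH)₃ that dissolves per liter, [La³⁺] = s and [OH⁻] = 3s; let s denote this solubility.
Ksp = [La³⁺][OH⁻]^3 = s · (3s)^3 = 27s^4
27s^4 = 2.0×10⁻¹⁹  ⇒  s^4 = 7.4×10⁻²¹
s = 9.3×10⁻⁶ mol L⁻¹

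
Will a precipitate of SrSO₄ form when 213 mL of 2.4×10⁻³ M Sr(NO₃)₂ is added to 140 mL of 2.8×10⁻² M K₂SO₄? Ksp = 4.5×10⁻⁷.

Total volume after mixing = 213 + 140 = 353 mL.
[Sr²⁺] = (2.4×10⁻³)(213)/353 = 1.4×10⁻³ M
[SO₄²⁻] = (2.8×10⁻²)(140)/353 = 1.1×10⁻² M
Q = [Sr²⁺][SO₄²⁻] = 1.6×10⁻⁵
Because Q > Ksp (1.6×10⁻⁵ vs 4.5×10⁻⁷), a precipitate of SrSO₄ forms.

Yes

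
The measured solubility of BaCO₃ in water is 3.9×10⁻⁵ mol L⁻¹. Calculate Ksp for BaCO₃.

BaCO₃(s) ⇌ Ba²⁺(aq) + CO₃²⁻(aq)
With molar solubility s: [Ba²⁺] = s, [CO₃²⁻] = s.
Ksp = [Ba²⁺][CO₃²⁻] = s · s = s^2
Ksp = (3.9×10⁻⁵)^2 = 1.5×10⁻⁹

Ksp = 1.5×10⁻⁹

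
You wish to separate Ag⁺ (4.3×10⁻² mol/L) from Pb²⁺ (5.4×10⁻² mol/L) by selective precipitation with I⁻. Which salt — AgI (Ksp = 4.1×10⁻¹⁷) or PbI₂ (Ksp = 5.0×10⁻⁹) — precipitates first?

Precipitation begins when Q = Ksp.
For AgI: [I⁻] = (Ksp/[Ag⁺]) = 9.5×10⁻¹⁶ mol/L
For PbI₂: [I⁻] = (Ksp/[Pb²⁺])^(1/2) = 3.0×10⁻⁴ mol/L
AgI requires the lower [I⁻], so it precipitates first.

AgI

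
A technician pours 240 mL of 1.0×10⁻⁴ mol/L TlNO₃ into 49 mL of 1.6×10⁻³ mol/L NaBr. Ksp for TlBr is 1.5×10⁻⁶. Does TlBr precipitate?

Total volume after mixing = 240 + 49 = 289 mL.
[Tl⁺] = (1.0×10⁻⁴)(240)/289 = 8.3×10⁻⁵ mol/L
[Br⁻] = (1.6×10⁻³)(49)/289 = 2.7×10⁻⁴ mol/L
Q = [Tl⁺][Br⁻] = 2.3×10⁻⁸
Q < Ksp (2.3×10⁻⁸ vs 1.5×10⁻⁶); the solution remains unsaturated and no precipitate forms.

No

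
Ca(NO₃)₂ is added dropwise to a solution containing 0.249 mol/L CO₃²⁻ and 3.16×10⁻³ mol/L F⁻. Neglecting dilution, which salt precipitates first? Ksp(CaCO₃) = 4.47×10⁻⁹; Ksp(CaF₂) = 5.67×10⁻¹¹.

A salt starts to precipitate once the ion product Q reaches its Ksp.
For CaCO₃: [Ca²⁺] = (Ksp/[CO₃²⁻]) = 1.80×10⁻⁸ mol/L
For CaF₂: [Ca²⁺] = (Ksp/[F⁻]^2) = 5.68×10⁻⁶ mol/L
Since CaCO₃ needs less Ca²⁺ to reach saturation, it precipitates first.

CaCO₃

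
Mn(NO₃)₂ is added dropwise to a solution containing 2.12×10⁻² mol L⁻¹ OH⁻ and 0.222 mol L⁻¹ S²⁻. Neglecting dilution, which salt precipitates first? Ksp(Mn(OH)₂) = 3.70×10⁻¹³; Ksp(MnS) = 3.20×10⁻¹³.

Each salt precipitates once Q = Ksp for that salt.
For Mn(OH)₂: [Mn²⁺] = (Ksp/[OH⁻]^2) = 8.23×10⁻¹⁰ mol L⁻¹
For MnS: [Mn²⁺] = (Ksp/[S²⁻]) = 1.44×10⁻¹² mol L⁻¹
The smaller threshold [Mn²⁺] is reached first, so MnS precipitates first.

MnS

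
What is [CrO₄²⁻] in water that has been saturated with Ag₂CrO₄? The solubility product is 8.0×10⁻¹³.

Ag₂CrO₄(s) ⇌ 2 Ag⁺(aq) + CrO₄²⁻(aq)
With molar solubility s: [Ag⁺] = 2s, [CrO₄²⁻] = s.
Ksp = [Ag⁺]^2[CrO₄²⁻] = (2s)^2 · s = 4s^3 = 8.0×10⁻¹³
s = 5.8×10⁻⁵ mol L⁻¹
[CrO₄²⁻] = s = 5.8×10⁻⁵ mol L⁻¹

5.8×10⁻⁵ M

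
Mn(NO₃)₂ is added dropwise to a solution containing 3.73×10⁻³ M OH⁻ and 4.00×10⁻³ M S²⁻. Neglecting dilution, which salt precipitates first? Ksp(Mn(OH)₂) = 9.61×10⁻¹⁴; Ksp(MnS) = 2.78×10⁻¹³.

Each salt precipitates once Q = Ksp for that salt.
For Mn(OH)₂: [Mn²⁺] = (Ksp/[OH⁻]^2) = 6.91×10⁻⁹ M
For MnS: [Mn²⁺] = (Ksp/[S²⁻]) = 6.95×10⁻¹¹ M
Since MnS needs less Mn²⁺ to reach saturation, it precipitates first.

MnS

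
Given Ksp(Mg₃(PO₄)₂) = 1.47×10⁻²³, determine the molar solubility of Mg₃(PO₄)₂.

Mg₃(PO₄)₂(s) ⇌ 3 Mg²⁺(aq) + 2 PO₄³⁻(aq)
If s mol/L of Mg₃(PO₄)₂ dissolves, [Mg²⁺] = 3s and [PO₄³⁻] = 2s.
Ksp = [Mg²⁺]^3[PO₄³⁻]^2 = (3s)^3 · (2s)^2 = 108s^5
108s^5 = 1.47×10⁻²³  ⇒  s^5 = 1.36×10⁻²⁵
s = (1.36×10⁻²⁵)^(1/5) = 1.06×10⁻⁵ mol L⁻¹

1.06×10⁻⁵ M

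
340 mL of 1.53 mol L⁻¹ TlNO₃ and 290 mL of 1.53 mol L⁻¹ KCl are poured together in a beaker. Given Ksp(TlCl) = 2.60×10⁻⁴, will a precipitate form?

After mixing, V = 340 mL + 290 mL = 630 mL.
[Tl⁺] = (1.53)(340)/630 = 0.826 mol L⁻¹
[Cl⁻] = (1.53)(290)/630 = 0.704 mol L⁻¹
Q = [Tl⁺][Cl⁻] = 0.582
Since Q (0.582) exceeds Ksp (2.60×10⁻⁴), TlCl will precipitate.

Yes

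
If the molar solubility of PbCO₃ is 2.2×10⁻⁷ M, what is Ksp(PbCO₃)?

Ksp = 4.8×10⁻¹⁴

PbCO₃(s) ⇌ Pb²⁺(aq) + CO₃²⁻(aq)
With molar solubility s: [Pb²⁺] = s, [CO₃²⁻] = s.
Ksp = [Pb²⁺][CO₃²⁻] = s · s = s^2
Ksp = (2.2×10⁻⁷)^2 = 4.8×10⁻¹⁴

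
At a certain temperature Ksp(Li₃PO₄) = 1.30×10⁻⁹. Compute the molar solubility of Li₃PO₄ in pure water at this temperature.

2.63×10⁻³ M

Li₃PO₄(s) ⇌ 3 Li⁺(aq) + PO₄³⁻(aq)
If s mol/L of Li₃PO₄ dissolves, [Li⁺] = 3s and [PO₄³⁻] = s.
Ksp = [Li⁺]^3[PO₄³⁻] = (3s)^3 · s = 27s^4
27s^4 = 1.30×10⁻⁹  ⇒  s^4 = 4.81×10⁻¹¹
Taking the 4th root, s = 2.63×10⁻³ mol/L.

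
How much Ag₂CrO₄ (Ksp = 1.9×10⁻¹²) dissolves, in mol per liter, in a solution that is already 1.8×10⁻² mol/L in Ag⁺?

5.9×10⁻⁹ M

Ag₂CrO₄(s) ⇌ 2 Ag⁺(aq) + CrO₄²⁻(aq)
The solution already contains Ag⁺ at 1.8×10⁻² mol/L. Let s be the molar solubility of Ag₂CrO₄.
[Ag⁺] ≈ 1.8×10⁻² mol/L (common ion dominates); [CrO₄²⁻] = s.
Ksp = [Ag⁺]^2[CrO₄²⁻] = (1.8×10⁻²)^2s
s = 1.9×10⁻¹² / (1.8×10⁻²)^2 = 5.9×10⁻⁹
s = 5.9×10⁻⁹ mol/L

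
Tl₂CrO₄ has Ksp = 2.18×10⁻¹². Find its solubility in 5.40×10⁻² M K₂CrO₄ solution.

3.18×10⁻⁶ M

Tl₂CrO₄(s) ⇌ 2 Tl⁺(aq) + CrO₄²⁻(aq)
CrO₄²⁻ is already present at 5.40×10⁻² M. If s mol/L of Tl₂CrO₄ dissolves, [Tl⁺] = 2s while [CrO₄²⁻] ≈ 5.40×10⁻² M.
Ksp = [Tl⁺]^2[CrO₄²⁻] = (2s)^2(5.40×10⁻²)
(2s)^2 = 2.18×10⁻¹² / (5.40×10⁻²) = 4.04×10⁻¹¹
s = 3.18×10⁻⁶ M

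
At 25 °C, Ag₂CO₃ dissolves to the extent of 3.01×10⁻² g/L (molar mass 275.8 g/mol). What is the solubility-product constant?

Ksp = 5.20×10⁻¹²

s = (3.01×10⁻² g L⁻¹)/(275.8 g mol⁻¹) = 1.0914×10⁻⁴ M
Ag₂CO₃(s) ⇌ 2 Ag⁺(aq) + CO₃²⁻(aq)
For each mole of Ag₂CO₃ that dissolves per liter, [Ag⁺] = 2s and [CO₃²⁻] = s; let s denote this solubility.
Ksp = [Ag⁺]^2[CO₃²⁻] = (2s)^2 · s = 4s^3
Ksp = 4 × (1.0914×10⁻⁴)^3 = 5.20×10⁻¹²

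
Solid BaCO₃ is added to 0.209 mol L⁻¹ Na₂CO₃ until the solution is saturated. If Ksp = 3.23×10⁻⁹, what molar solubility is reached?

1.55×10⁻⁸ M

BaCO₃(s) ⇌ Ba²⁺(aq) + CO₃²⁻(aq)
The solution already contains CO₃²⁻ at 0.209 mol L⁻¹. Let s be the molar solubility of BaCO₃.
[CO₃²⁻] ≈ 0.209 mol L⁻¹ (common ion dominates); [Ba²⁺] = s.
Ksp = [Ba²⁺][CO₃²⁻] = s(0.209)
s = 3.23×10⁻⁹ / (0.209) = 1.55×10⁻⁸
s = 1.55×10⁻⁸ mol L⁻¹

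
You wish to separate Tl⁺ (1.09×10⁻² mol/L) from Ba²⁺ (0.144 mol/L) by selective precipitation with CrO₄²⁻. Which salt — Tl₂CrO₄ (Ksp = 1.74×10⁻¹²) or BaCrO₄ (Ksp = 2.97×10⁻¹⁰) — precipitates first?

BaCrO₄

A salt starts to precipitate once the ion product Q reaches its Ksp.
For Tl₂CrO₄: [CrO₄²⁻] = (Ksp/[Tl⁺]^2) = 1.46×10⁻⁸ mol/L
For BaCrO₄: [CrO₄²⁻] = (Ksp/[Ba²⁺]) = 2.06×10⁻⁹ mol/L
BaCrO₄ requires the lower [CrO₄²⁻], so it precipitates first.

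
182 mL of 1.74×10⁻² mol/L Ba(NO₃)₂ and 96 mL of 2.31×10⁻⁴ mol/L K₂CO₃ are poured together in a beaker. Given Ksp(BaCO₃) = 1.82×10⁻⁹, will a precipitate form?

The combined volume is 278 mL.
[Ba²⁺] = (1.74×10⁻²)(182)/278 = 1.14×10⁻² mol/L
[CO₃²⁻] = (2.31×10⁻⁴)(96)/278 = 7.98×10⁻⁵ mol/L
Q = [Ba²⁺][CO₃²⁻] = 9.09×10⁻⁷
Q = 9.09×10⁻⁷ > Ksp = 1.82×10⁻⁹, so the solution is supersaturated and BaCO₃ precipitates.

Yes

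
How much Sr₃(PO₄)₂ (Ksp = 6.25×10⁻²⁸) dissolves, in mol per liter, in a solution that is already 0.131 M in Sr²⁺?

2.64×10⁻¹³ M

Sr₃(PO₄)₂(s) ⇌ 3 Sr²⁺(aq) + 2 PO₄³⁻(aq)
Let s be the solubility of Sr₃(PO₄)₂ here. The common ion gives [Sr²⁺] ≈ 0.131 M, and [PO₄³⁻] = 2s.
Ksp = [Sr²⁺]^3[PO₄³⁻]^2 = (0.131)^3(2s)^2
(2s)^2 = 6.25×10⁻²⁸ / (0.131)^3 = 2.78×10⁻²⁵
s = 2.64×10⁻¹³ M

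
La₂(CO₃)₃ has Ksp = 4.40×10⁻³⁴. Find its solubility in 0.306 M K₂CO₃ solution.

6.20×10⁻¹⁷ M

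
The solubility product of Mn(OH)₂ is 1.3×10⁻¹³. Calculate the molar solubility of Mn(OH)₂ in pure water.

3.2×10⁻⁵ M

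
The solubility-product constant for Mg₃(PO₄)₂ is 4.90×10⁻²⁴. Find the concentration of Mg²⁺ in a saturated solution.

2.56×10⁻⁵ M

Mg₃(PO₄)₂(s) ⇌ 3 Mg²⁺(aq) + 2 PO₄³⁻(aq)
With molar solubility s: [Mg²⁺] = 3s, [PO₄³⁻] = 2s.
Ksp = [Mg²⁺]^3[PO₄³⁻]^2 = (3s)^3 · (2s)^2 = 108s^5 = 4.90×10⁻²⁴
s = 8.54×10⁻⁶ mol L⁻¹
[Mg²⁺] = 3s = 2.56×10⁻⁵ mol L⁻¹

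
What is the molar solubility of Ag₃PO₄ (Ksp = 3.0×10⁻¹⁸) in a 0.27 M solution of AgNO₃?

Ag₃PO₄(s) ⇌ 3 Ag⁺(aq) + PO₄³⁻(aq)
Ag⁺ is already present at 0.27 M. If s mol/L of Ag₃PO₄ dissolves, [PO₄³⁻] = s while [Ag⁺] ≈ 0.27 M.
Ksp = [Ag⁺]^3[PO₄³⁻] = (0.27)^3s
s = 3.0×10⁻¹⁸ / (0.27)^3 = 1.5×10⁻¹⁶
s = 1.5×10⁻¹⁶ M

1.5×10⁻¹⁶ M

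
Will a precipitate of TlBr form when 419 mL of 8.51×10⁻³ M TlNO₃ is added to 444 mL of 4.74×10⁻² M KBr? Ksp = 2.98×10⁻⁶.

After mixing, V = 419 mL + 444 mL = 863 mL.
[Tl⁺] = (8.51×10⁻³)(419)/863 = 4.13×10⁻³ M
[Br⁻] = (4.74×10⁻²)(444)/863 = 2.44×10⁻² M
Q = [Tl⁺][Br⁻] = 1.01×10⁻⁴
Q = 1.01×10⁻⁴ > Ksp = 2.98×10⁻⁶, so the solution is supersaturated and TlBr precipitates.

Yes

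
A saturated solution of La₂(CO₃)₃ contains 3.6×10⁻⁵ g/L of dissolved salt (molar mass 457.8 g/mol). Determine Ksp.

Convert to molarity: s = 3.6×10⁻⁵ / 457.8 = 7.864×10⁻⁸ mol/L
La₂(CO₃)₃(s) ⇌ 2 La³⁺(aq) + 3 CO₃²⁻(aq)
With molar solubility s: [La³⁺] = 2s, [CO₃²⁻] = 3s.
Ksp = [La³⁺]^2[CO₃²⁻]^3 = (2s)^2 · (3s)^3 = 108s^5
Ksp = 108 × (7.864×10⁻⁸)^5 = 3.2×10⁻³⁴

Ksp = 3.2×10⁻³⁴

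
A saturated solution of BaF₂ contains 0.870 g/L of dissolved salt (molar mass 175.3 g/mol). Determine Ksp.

Ksp = 4.89×10⁻⁷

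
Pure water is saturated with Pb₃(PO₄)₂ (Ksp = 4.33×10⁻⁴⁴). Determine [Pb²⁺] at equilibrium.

Pb₃(PO₄)₂(s) ⇌ 3 Pb²⁺(aq) + 2 PO₄³⁻(aq)
Let s be the molar solubility. Then [Pb²⁺] = 3s and [PO₄³⁻] = 2s.
Ksp = [Pb²⁺]^3[PO₄³⁻]^2 = (3s)^3 · (2s)^2 = 108s^5 = 4.33×10⁻⁴⁴
s = 8.33×10⁻¹⁰ mol L⁻¹
[Pb²⁺] = 3s = 2.50×10⁻⁹ mol L⁻¹

2.50×10⁻⁹ M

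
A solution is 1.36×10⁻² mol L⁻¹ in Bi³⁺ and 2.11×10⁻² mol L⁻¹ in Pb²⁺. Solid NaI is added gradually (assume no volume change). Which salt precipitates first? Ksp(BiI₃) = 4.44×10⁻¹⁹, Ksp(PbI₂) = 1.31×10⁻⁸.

BiI₃

A salt starts to precipitate once the ion product Q reaches its Ksp.
For BiI₃: [I⁻] = (Ksp/[Bi³⁺])^(1/3) = 3.20×10⁻⁶ mol L⁻¹
For PbI₂: [I⁻] = (Ksp/[Pb²⁺])^(1/2) = 7.88×10⁻⁴ mol L⁻¹
Since BiI₃ needs less I⁻ to reach saturation, it precipitates first.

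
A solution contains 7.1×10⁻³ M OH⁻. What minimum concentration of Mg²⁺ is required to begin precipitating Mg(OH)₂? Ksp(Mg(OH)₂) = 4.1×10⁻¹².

8.1×10⁻⁸ M

The threshold for precipitation is Q = Ksp.
Mg(OH)₂(s) ⇌ Mg²⁺(aq) + 2 OH⁻(aq)
Ksp = [Mg²⁺][OH⁻]^2 = [Mg²⁺](7.1×10⁻³)^2
[Mg²⁺] = 4.1×10⁻¹² / (7.1×10⁻³)^2 = 8.1×10⁻⁸
[Mg²⁺] = 8.1×10⁻⁸ M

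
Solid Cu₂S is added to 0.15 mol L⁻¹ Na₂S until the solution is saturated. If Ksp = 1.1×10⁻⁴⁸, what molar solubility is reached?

1.4×10⁻²⁴ M

Cu₂S(s) ⇌ 2 Cu⁺(aq) + S²⁻(aq)
The solution already contains S²⁻ at 0.15 mol L⁻¹. Let s be the molar solubility of Cu₂S.
[S²⁻] ≈ 0.15 mol L⁻¹ (common ion dominates); [Cu⁺] = 2s.
Ksp = [Cu⁺]^2[S²⁻] = (2s)^2(0.15)
(2s)^2 = 1.1×10⁻⁴⁸ / (0.15) = 7.3×10⁻⁴⁸
s = 1.4×10⁻²⁴ mol L⁻¹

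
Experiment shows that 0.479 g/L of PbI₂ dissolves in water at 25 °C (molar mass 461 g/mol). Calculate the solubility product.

Ksp = 4.49×10⁻⁹

Convert to molarity: s = 0.479 / 461 = 1.0390×10⁻³ mol/L
PbI₂(s) ⇌ Pb²⁺(aq) + 2 I⁻(aq)
If s mol/L of PbI₂ dissolves, [Pb²⁺] = s and [I⁻] = 2s.
Ksp = [Pb²⁺][I⁻]^2 = s · (2s)^2 = 4s^3
Ksp = 4 × (1.0390×10⁻³)^3 = 4.49×10⁻⁹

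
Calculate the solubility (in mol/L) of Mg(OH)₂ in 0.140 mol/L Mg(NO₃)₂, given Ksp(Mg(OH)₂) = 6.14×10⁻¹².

Mg(OH)₂(s) ⇌ Mg²⁺(aq) + 2 OH⁻(aq)
With Mg²⁺ already at 0.140 mol/L and s small, take [Mg²⁺] ≈ 0.140 mol/L and [OH⁻] = 2s.
Ksp = [Mg²⁺][OH⁻]^2 = (0.140)(2s)^2
(2s)^2 = 6.14×10⁻¹² / (0.140) = 4.39×10⁻¹¹
s = 3.31×10⁻⁶ mol/L

3.31×10⁻⁶ M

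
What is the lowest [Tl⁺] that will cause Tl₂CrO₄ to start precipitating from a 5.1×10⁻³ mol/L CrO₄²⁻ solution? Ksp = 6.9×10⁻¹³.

A salt starts to precipitate once the ion product Q reaches its Ksp.
Tl₂CrO₄(s) ⇌ 2 Tl⁺(aq) + CrO₄²⁻(aq)
Ksp = [Tl⁺]^2[CrO₄²⁻] = [Tl⁺]^2(5.1×10⁻³)
[Tl⁺]^2 = 6.9×10⁻¹³ / (5.1×10⁻³) = 1.4×10⁻¹⁰
[Tl⁺] = 1.2×10⁻⁵ mol/L

1.2×10⁻⁵ M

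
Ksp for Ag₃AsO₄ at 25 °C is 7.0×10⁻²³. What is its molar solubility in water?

1.3×10⁻⁶ M

Ag₃AsO₄(s) ⇌ 3 Ag⁺(aq) + AsO₄³⁻(aq)
Call the molar solubility s, so that [Ag⁺] = 3s and [AsO₄³⁻] = s.
Ksp = [Ag⁺]^3[AsO₄³⁻] = (3s)^3 · s = 27s^4
27s^4 = 7.0×10⁻²³  ⇒  s^4 = 2.6×10⁻²⁴
s = (2.6×10⁻²⁴)^(1/4) = 1.3×10⁻⁶ mol/L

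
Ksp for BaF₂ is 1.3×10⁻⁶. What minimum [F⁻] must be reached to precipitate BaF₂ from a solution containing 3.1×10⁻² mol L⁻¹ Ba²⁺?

6.5×10⁻³ M

Precipitation of each salt begins when its ion product equals Ksp.
BaF₂(s) ⇌ Ba²⁺(aq) + 2 F⁻(aq)
Ksp = [Ba²⁺][F⁻]^2 = [F⁻]^2(3.1×10⁻²)
[F⁻]^2 = 1.3×10⁻⁶ / (3.1×10⁻²) = 4.2×10⁻⁵
[F⁻] = 6.5×10⁻³ mol L⁻¹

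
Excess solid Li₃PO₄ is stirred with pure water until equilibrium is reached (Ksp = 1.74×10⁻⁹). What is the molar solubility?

2.83×10⁻³ M

Li₃PO₄(s) ⇌ 3 Li⁺(aq) + PO₄³⁻(aq)
With molar solubility s: [Li⁺] = 3s, [PO₄³⁻] = s.
Ksp = [Li⁺]^3[PO₄³⁻] = (3s)^3 · s = 27s^4
27s^4 = 1.74×10⁻⁹  ⇒  s^4 = 6.44×10⁻¹¹
Taking the 4th root, s = 2.83×10⁻³ M.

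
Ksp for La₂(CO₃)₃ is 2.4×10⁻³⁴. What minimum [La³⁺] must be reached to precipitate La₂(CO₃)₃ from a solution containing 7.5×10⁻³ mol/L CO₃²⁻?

2.4×10⁻¹⁴ M

Precipitation begins when Q = Ksp.
La₂(CO₃)₃(s) ⇌ 2 La³⁺(aq) + 3 CO₃²⁻(aq)
Ksp = [La³⁺]^2[CO₃²⁻]^3 = [La³⁺]^2(7.5×10⁻³)^3
[La³⁺]^2 = 2.4×10⁻³⁴ / (7.5×10⁻³)^3 = 5.7×10⁻²⁸
[La³⁺] = 2.4×10⁻¹⁴ mol/L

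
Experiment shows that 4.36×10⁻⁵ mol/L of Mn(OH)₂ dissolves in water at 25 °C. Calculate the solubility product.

Ksp = 3.32×10⁻¹³

Mn(OH)₂(s) ⇌ Mn²⁺(aq) + 2 OH⁻(aq)
Call the molar solubility s, so that [Mn²⁺] = s and [OH⁻] = 2s.
Ksp = [Mn²⁺][OH⁻]^2 = s · (2s)^2 = 4s^3
Ksp = 4 × (4.36×10⁻⁵)^3 = 3.32×10⁻¹³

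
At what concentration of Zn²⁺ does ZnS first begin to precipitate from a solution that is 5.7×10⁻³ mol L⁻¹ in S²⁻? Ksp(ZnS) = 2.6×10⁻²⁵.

4.6×10⁻²³ M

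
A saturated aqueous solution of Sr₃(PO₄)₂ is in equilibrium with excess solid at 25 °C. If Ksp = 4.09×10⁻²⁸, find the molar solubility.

Sr₃(PO₄)₂(s) ⇌ 3 Sr²⁺(aq) + 2 PO₄³⁻(aq)
With molar solubility s: [Sr²⁺] = 3s, [PO₄³⁻] = 2s.
Ksp = [Sr²⁺]^3[PO₄³⁻]^2 = (3s)^3 · (2s)^2 = 108s^5
108s^5 = 4.09×10⁻²⁸  ⇒  s^5 = 3.79×10⁻³⁰
s = 1.31×10⁻⁶ M

1.31×10⁻⁶ M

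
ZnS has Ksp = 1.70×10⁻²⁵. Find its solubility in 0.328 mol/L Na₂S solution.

5.18×10⁻²⁵ M

ZnS(s) ⇌ Zn²⁺(aq) + S²⁻(aq)
With S²⁻ already at 0.328 mol/L and s small, take [S²⁻] ≈ 0.328 mol/L and [Zn²⁺] = s.
Ksp = [Zn²⁺][S²⁻] = s(0.328)
s = 1.70×10⁻²⁵ / (0.328) = 5.18×10⁻²⁵
s = 5.18×10⁻²⁵ mol/L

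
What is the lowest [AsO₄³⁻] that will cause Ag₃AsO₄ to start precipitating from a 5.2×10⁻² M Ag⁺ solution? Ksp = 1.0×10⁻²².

7.1×10⁻¹⁹ M

The threshold for precipitation is Q = Ksp.
Ag₃AsO₄(s) ⇌ 3 Ag⁺(aq) + AsO₄³⁻(aq)
Ksp = [Ag⁺]^3[AsO₄³⁻] = [AsO₄³⁻](5.2×10⁻²)^3
[AsO₄³⁻] = 1.0×10⁻²² / (5.2×10⁻²)^3 = 7.1×10⁻¹⁹
[AsO₄³⁻] = 7.1×10⁻¹⁹ M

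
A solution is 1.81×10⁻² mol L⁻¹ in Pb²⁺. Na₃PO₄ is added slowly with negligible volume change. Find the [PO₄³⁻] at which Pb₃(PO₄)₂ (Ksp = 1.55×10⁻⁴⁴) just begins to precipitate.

The threshold for precipitation is Q = Ksp.
Pb₃(PO₄)₂(s) ⇌ 3 Pb²⁺(aq) + 2 PO₄³⁻(aq)
Ksp = [Pb²⁺]^3[PO₄³⁻]^2 = [PO₄³⁻]^2(1.81×10⁻²)^3
[PO₄³⁻]^2 = 1.55×10⁻⁴⁴ / (1.81×10⁻²)^3 = 2.61×10⁻³⁹
[PO₄³⁻] = 5.11×10⁻²⁰ mol L⁻¹

5.11×10⁻²⁰ M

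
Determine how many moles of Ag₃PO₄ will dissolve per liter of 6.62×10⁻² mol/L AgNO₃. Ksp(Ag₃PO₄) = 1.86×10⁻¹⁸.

6.41×10⁻¹⁵ M

Ag₃PO₄(s) ⇌ 3 Ag⁺(aq) + PO₄³⁻(aq)
With Ag⁺ already at 6.62×10⁻² mol/L and s small, take [Ag⁺] ≈ 6.62×10⁻² mol/L and [PO₄³⁻] = s.
Ksp = [Ag⁺]^3[PO₄³⁻] = (6.62×10⁻²)^3s
s = 1.86×10⁻¹⁸ / (6.62×10⁻²)^3 = 6.41×10⁻¹⁵
s = 6.41×10⁻¹⁵ mol/L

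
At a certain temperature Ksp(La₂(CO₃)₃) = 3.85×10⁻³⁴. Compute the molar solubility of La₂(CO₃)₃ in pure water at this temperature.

8.14×10⁻⁸ M

La₂(CO₃)₃(s) ⇌ 2 La³⁺(aq) + 3 CO₃²⁻(aq)
For each mole of La₂(CO₃)₃ that dissolves per liter, [La³⁺] = 2s and [CO₃²⁻] = 3s; let s denote this solubility.
Ksp = [La³⁺]^2[CO₃²⁻]^3 = (2s)^2 · (3s)^3 = 108s^5
108s^5 = 3.85×10⁻³⁴  ⇒  s^5 = 3.56×10⁻³⁶
Taking the 5th root, s = 8.14×10⁻⁸ mol/L.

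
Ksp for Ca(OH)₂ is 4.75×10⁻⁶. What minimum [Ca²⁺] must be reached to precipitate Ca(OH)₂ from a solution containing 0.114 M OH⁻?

The threshold for precipitation is Q = Ksp.
Ca(OH)₂(s) ⇌ Ca²⁺(aq) + 2 OH⁻(aq)
Ksp = [Ca²⁺][OH⁻]^2 = [Ca²⁺](0.114)^2
[Ca²⁺] = 4.75×10⁻⁶ / (0.114)^2 = 3.65×10⁻⁴
[Ca²⁺] = 3.65×10⁻⁴ M

3.65×10⁻⁴ M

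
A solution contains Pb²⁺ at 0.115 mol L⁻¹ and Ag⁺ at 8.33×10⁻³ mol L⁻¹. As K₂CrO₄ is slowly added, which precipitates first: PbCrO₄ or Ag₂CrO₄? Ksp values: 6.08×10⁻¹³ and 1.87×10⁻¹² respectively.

The threshold for precipitation is Q = Ksp.
For PbCrO₄: [CrO₄²⁻] = (Ksp/[Pb²⁺]) = 5.29×10⁻¹² mol L⁻¹
For Ag₂CrO₄: [CrO₄²⁻] = (Ksp/[Ag⁺]^2) = 2.69×10⁻⁸ mol L⁻¹
Since PbCrO₄ needs less CrO₄²⁻ to reach saturation, it precipitates first.

PbCrO₄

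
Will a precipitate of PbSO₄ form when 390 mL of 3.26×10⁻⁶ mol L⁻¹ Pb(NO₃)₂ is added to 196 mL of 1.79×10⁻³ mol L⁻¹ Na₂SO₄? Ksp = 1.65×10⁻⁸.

No

After mixing, V = 390 mL + 196 mL = 586 mL.
[Pb²⁺] = (3.26×10⁻⁶)(390)/586 = 2.17×10⁻⁶ mol L⁻¹
[SO₄²⁻] = (1.79×10⁻³)(196)/586 = 5.99×10⁻⁴ mol L⁻¹
Q = [Pb²⁺][SO₄²⁻] = 1.30×10⁻⁹
Q < Ksp (1.30×10⁻⁹ vs 1.65×10⁻⁸); the solution remains unsaturated and no precipitate forms.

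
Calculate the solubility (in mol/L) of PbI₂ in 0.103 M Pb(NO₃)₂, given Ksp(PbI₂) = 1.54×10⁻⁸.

PbI₂(s) ⇌ Pb²⁺(aq) + 2 I⁻(aq)
Let s be the solubility of PbI₂ here. The common ion gives [Pb²⁺] ≈ 0.103 M, and [I⁻] = 2s.
Ksp = [Pb²⁺][I⁻]^2 = (0.103)(2s)^2
(2s)^2 = 1.54×10⁻⁸ / (0.103) = 1.50×10⁻⁷
s = 1.93×10⁻⁴ M

1.93×10⁻⁴ M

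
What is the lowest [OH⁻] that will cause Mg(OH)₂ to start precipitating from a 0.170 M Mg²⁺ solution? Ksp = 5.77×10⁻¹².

The threshold for precipitation is Q = Ksp.
Mg(OH)₂(s) ⇌ Mg²⁺(aq) + 2 OH⁻(aq)
Ksp = [Mg²⁺][OH⁻]^2 = [OH⁻]^2(0.170)
[OH⁻]^2 = 5.77×10⁻¹² / (0.170) = 3.39×10⁻¹¹
[OH⁻] = 5.83×10⁻⁶ M

5.83×10⁻⁶ M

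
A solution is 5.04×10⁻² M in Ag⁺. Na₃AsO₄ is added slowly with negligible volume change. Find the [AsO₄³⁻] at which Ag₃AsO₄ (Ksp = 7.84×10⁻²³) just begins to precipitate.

A salt starts to precipitate once the ion product Q reaches its Ksp.
Ag₃AsO₄(s) ⇌ 3 Ag⁺(aq) + AsO₄³⁻(aq)
Ksp = [Ag⁺]^3[AsO₄³⁻] = [AsO₄³⁻](5.04×10⁻²)^3
[AsO₄³⁻] = 7.84×10⁻²³ / (5.04×10⁻²)^3 = 6.12×10⁻¹⁹
[AsO₄³⁻] = 6.12×10⁻¹⁹ M

6.12×10⁻¹⁹ M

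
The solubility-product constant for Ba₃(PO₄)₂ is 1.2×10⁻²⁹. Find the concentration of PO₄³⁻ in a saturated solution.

Ba₃(PO₄)₂(s) ⇌ 3 Ba²⁺(aq) + 2 PO₄³⁻(aq)
If s mol/L of Ba₃(PO₄)₂ dissolves, [Ba²⁺] = 3s and [PO₄³⁻] = 2s.
Ksp = [Ba²⁺]^3[PO₄³⁻]^2 = (3s)^3 · (2s)^2 = 108s^5 = 1.2×10⁻²⁹
s = 6.4×10⁻⁷ mol/L
[PO₄³⁻] = 2s = 1.3×10⁻⁶ mol/L

1.3×10⁻⁶ M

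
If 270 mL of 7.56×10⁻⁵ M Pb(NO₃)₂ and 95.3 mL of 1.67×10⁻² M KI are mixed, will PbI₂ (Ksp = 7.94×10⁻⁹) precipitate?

After mixing, V = 270 mL + 95.3 mL = 365.3 mL.
[Pb²⁺] = (7.56×10⁻⁵)(270)/365.3 = 5.59×10⁻⁵ M
[I⁻] = (1.67×10⁻²)(95.3)/365.3 = 4.36×10⁻³ M
Q = [Pb²⁺][I⁻]^2 = 1.06×10⁻⁹
Since Q (1.06×10⁻⁹) is less than Ksp (7.94×10⁻⁹), no PbI₂ precipitates.

No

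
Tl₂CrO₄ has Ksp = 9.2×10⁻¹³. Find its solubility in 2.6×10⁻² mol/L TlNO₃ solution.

1.4×10⁻⁹ M

Tl₂CrO₄(s) ⇌ 2 Tl⁺(aq) + CrO₄²⁻(aq)
Let s be the solubility of Tl₂CrO₄ here. The common ion gives [Tl⁺] ≈ 2.6×10⁻² mol/L, and [CrO₄²⁻] = s.
Ksp = [Tl⁺]^2[CrO₄²⁻] = (2.6×10⁻²)^2s
s = 9.2×10⁻¹³ / (2.6×10⁻²)^2 = 1.4×10⁻⁹
s = 1.4×10⁻⁹ mol/L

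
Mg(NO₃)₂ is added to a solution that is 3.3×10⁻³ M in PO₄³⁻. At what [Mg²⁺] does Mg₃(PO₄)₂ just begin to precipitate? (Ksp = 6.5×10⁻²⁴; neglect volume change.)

Each salt precipitates once Q = Ksp for that salt.
Mg₃(PO₄)₂(s) ⇌ 3 Mg²⁺(aq) + 2 PO₄³⁻(aq)
Ksp = [Mg²⁺]^3[PO₄³⁻]^2 = [Mg²⁺]^3(3.3×10⁻³)^2
[Mg²⁺]^3 = 6.5×10⁻²⁴ / (3.3×10⁻³)^2 = 6.0×10⁻¹⁹
[Mg²⁺] = 8.4×10⁻⁷ M

8.4×10⁻⁷ M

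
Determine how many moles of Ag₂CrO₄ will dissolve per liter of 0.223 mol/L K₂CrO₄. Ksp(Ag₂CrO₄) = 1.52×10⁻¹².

Ag₂CrO₄(s) ⇌ 2 Ag⁺(aq) + CrO₄²⁻(aq)
CrO₄²⁻ is already present at 0.223 mol/L. If s mol/L of Ag₂CrO₄ dissolves, [Ag⁺] = 2s while [CrO₄²⁻] ≈ 0.223 mol/L.
Ksp = [Ag⁺]^2[CrO₄²⁻] = (2s)^2(0.223)
(2s)^2 = 1.52×10⁻¹² / (0.223) = 6.82×10⁻¹²
s = 1.31×10⁻⁶ mol/L

1.31×10⁻⁶ M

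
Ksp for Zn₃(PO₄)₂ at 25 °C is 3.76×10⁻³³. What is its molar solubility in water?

Zn₃(PO₄)₂(s) ⇌ 3 Zn²⁺(aq) + 2 PO₄³⁻(aq)
If s mol/L of Zn₃(PO₄)₂ dissolves, [Zn²⁺] = 3s and [PO₄³⁻] = 2s.
Ksp = [Zn²⁺]^3[PO₄³⁻]^2 = (3s)^3 · (2s)^2 = 108s^5
108s^5 = 3.76×10⁻³³  ⇒  s^5 = 3.48×10⁻³⁵
s = 1.28×10⁻⁷ M

1.28×10⁻⁷ M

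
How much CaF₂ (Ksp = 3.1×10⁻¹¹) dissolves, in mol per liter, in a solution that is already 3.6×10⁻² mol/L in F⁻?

2.4×10⁻⁸ M

CaF₂(s) ⇌ Ca²⁺(aq) + 2 F⁻(aq)
Let s be the solubility of CaF₂ here. The common ion gives [F⁻] ≈ 3.6×10⁻² mol/L, and [Ca²⁺] = s.
Ksp = [Ca²⁺][F⁻]^2 = s(3.6×10⁻²)^2
s = 3.1×10⁻¹¹ / (3.6×10⁻²)^2 = 2.4×10⁻⁸
s = 2.4×10⁻⁸ mol/L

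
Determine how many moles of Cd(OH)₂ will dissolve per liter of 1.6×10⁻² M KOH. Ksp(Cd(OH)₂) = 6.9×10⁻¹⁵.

2.7×10⁻¹¹ M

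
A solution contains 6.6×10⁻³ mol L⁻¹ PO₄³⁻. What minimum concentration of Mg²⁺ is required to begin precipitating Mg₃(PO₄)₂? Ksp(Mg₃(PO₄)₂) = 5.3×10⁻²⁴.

5.0×10⁻⁷ M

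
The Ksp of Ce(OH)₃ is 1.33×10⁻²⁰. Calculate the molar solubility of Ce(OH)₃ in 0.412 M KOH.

1.90×10⁻¹⁹ M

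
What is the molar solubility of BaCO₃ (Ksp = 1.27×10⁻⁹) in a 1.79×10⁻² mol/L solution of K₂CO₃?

7.09×10⁻⁸ M

BaCO₃(s) ⇌ Ba²⁺(aq) + CO₃²⁻(aq)
CO₃²⁻ is already present at 1.79×10⁻² mol/L. If s mol/L of BaCO₃ dissolves, [Ba²⁺] = s while [CO₃²⁻] ≈ 1.79×10⁻² mol/L.
Ksp = [Ba²⁺][CO₃²⁻] = s(1.79×10⁻²)
s = 1.27×10⁻⁹ / (1.79×10⁻²) = 7.09×10⁻⁸
s = 7.09×10⁻⁸ mol/L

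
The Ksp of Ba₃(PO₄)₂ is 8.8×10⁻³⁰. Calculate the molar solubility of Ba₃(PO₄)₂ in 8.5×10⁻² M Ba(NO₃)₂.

Ba₃(PO₄)₂(s) ⇌ 3 Ba²⁺(aq) + 2 PO₄³⁻(aq)
With Ba²⁺ already at 8.5×10⁻² M and s small, take [Ba²⁺] ≈ 8.5×10⁻² M and [PO₄³⁻] = 2s.
Ksp = [Ba²⁺]^3[PO₄³⁻]^2 = (8.5×10⁻²)^3(2s)^2
(2s)^2 = 8.8×10⁻³⁰ / (8.5×10⁻²)^3 = 1.4×10⁻²⁶
s = 6.0×10⁻¹⁴ M

6.0×10⁻¹⁴ M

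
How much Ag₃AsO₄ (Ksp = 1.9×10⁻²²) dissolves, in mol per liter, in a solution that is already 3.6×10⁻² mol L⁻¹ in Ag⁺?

Ag₃AsO₄(s) ⇌ 3 Ag⁺(aq) + AsO₄³⁻(aq)
Let s be the solubility of Ag₃AsO₄ here. The common ion gives [Ag⁺] ≈ 3.6×10⁻² mol L⁻¹, and [AsO₄³⁻] = s.
Ksp = [Ag⁺]^3[AsO₄³⁻] = (3.6×10⁻²)^3s
s = 1.9×10⁻²² / (3.6×10⁻²)^3 = 4.1×10⁻¹⁸
s = 4.1×10⁻¹⁸ mol L⁻¹

4.1×10⁻¹⁸ M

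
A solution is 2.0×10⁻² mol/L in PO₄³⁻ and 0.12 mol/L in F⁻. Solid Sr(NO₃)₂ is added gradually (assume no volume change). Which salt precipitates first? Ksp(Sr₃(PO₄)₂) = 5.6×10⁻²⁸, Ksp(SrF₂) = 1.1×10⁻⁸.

A salt starts to precipitate once the ion product Q reaches its Ksp.
For Sr₃(PO₄)₂: [Sr²⁺] = (Ksp/[PO₄³⁻]^2)^(1/3) = 1.1×10⁻⁸ mol/L
For SrF₂: [Sr²⁺] = (Ksp/[F⁻]^2) = 7.6×10⁻⁷ mol/L
The smaller threshold [Sr²⁺] is reached first, so Sr₃(PO₄)₂ precipitates first.

Sr₃(PO₄)₂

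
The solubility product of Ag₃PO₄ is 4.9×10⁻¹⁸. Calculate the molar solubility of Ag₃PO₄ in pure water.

Ag₃PO₄(s) ⇌ 3 Ag⁺(aq) + PO₄³⁻(aq)
For each mole of Ag₃PO₄ that dissolves per liter, [Ag⁺] = 3s and [PO₄³⁻] = s; let s denote this solubility.
Ksp = [Ag⁺]^3[PO₄³⁻] = (3s)^3 · s = 27s^4
27s^4 = 4.9×10⁻¹⁸  ⇒  s^4 = 1.8×10⁻¹⁹
s = 2.1×10⁻⁵ mol/L

2.1×10⁻⁵ M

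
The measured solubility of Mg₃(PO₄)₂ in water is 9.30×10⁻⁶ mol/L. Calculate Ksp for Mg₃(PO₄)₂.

Ksp = 7.51×10⁻²⁴

Mg₃(PO₄)₂(s) ⇌ 3 Mg²⁺(aq) + 2 PO₄³⁻(aq)
Call the molar solubility s, so that [Mg²⁺] = 3s and [PO₄³⁻] = 2s.
Ksp = [Mg²⁺]^3[PO₄³⁻]^2 = (3s)^3 · (2s)^2 = 108s^5
Ksp = 108 × (9.30×10⁻⁶)^5 = 7.51×10⁻²⁴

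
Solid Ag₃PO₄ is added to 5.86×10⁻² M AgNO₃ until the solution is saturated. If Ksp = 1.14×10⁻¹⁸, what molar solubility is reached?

Ag₃PO₄(s) ⇌ 3 Ag⁺(aq) + PO₄³⁻(aq)
The solution already contains Ag⁺ at 5.86×10⁻² M. Let s be the molar solubility of Ag₃PO₄.
[Ag⁺] ≈ 5.86×10⁻² M (common ion dominates); [PO₄³⁻] = s.
Ksp = [Ag⁺]^3[PO₄³⁻] = (5.86×10⁻²)^3s
s = 1.14×10⁻¹⁸ / (5.86×10⁻²)^3 = 5.67×10⁻¹⁵
s = 5.67×10⁻¹⁵ M

5.67×10⁻¹⁵ M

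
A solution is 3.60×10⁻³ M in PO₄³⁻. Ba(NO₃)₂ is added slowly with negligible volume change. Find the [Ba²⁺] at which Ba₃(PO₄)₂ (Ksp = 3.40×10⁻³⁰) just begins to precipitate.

6.40×10⁻⁹ M

The threshold for precipitation is Q = Ksp.
Ba₃(PO₄)₂(s) ⇌ 3 Ba²⁺(aq) + 2 PO₄³⁻(aq)
Ksp = [Ba²⁺]^3[PO₄³⁻]^2 = [Ba²⁺]^3(3.60×10⁻³)^2
[Ba²⁺]^3 = 3.40×10⁻³⁰ / (3.60×10⁻³)^2 = 2.62×10⁻²⁵
[Ba²⁺] = 6.40×10⁻⁹ M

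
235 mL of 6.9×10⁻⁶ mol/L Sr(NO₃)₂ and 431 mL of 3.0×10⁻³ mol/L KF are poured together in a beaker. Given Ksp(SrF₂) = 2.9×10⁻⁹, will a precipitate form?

After mixing, V = 235 mL + 431 mL = 666 mL.
[Sr²⁺] = (6.9×10⁻⁶)(235)/666 = 2.4×10⁻⁶ mol/L
[F⁻] = (3.0×10⁻³)(431)/666 = 1.9×10⁻³ mol/L
Q = [Sr²⁺][F⁻]^2 = 9.2×10⁻¹²
Q < Ksp (9.2×10⁻¹² vs 2.9×10⁻⁹); the solution remains unsaturated and no precipitate forms.

No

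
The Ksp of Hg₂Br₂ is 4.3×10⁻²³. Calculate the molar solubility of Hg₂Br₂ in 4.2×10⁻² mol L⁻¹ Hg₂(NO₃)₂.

Hg₂Br₂(s) ⇌ Hg₂²⁺(aq) + 2 Br⁻(aq)
The solution already contains Hg₂²⁺ at 4.2×10⁻² mol L⁻¹. Let s be the molar solubility of Hg₂Br₂.
[Hg₂²⁺] ≈ 4.2×10⁻² mol L⁻¹ (common ion dominates); [Br⁻] = 2s.
Ksp = [Hg₂²⁺][Br⁻]^2 = (4.2×10⁻²)(2s)^2
(2s)^2 = 4.3×10⁻²³ / (4.2×10⁻²) = 1.0×10⁻²¹
s = 1.6×10⁻¹¹ mol L⁻¹

1.6×10⁻¹¹ M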